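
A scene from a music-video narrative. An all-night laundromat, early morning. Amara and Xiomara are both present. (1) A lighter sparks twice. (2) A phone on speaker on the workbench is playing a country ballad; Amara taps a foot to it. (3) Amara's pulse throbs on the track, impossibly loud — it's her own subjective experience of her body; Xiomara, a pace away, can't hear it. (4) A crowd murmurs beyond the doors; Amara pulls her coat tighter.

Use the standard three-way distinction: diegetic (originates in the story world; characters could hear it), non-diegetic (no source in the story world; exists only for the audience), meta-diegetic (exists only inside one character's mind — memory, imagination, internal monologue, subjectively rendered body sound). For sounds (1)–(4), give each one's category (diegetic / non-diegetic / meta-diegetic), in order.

Sound (1): a lighter is a real object/event in the scene's world, so diegetic.
Sound (2): source music from a phone on speaker, which exists in the story world, so diegetic.
(3) is meta-diegetic: it's Amara's internal bodily sensation rendered as sound; only Amara 'hears' it.
Sound (4): a crowd is part of the location's real environment, so diegetic.

diegetic, diegetic, meta-diegetic, diegetic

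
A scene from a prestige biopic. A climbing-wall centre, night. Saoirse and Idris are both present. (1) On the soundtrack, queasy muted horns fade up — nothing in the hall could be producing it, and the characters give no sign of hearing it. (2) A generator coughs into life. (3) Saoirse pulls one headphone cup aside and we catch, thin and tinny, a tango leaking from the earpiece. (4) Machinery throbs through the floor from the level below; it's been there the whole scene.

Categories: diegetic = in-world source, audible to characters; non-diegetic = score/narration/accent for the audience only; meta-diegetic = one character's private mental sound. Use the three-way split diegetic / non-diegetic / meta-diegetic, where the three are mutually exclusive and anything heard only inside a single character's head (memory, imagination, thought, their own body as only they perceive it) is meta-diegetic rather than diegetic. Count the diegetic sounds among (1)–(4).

3

(1) is non-diegetic: nothing in the hall produces it and the characters don't hear it — pure soundtrack.
Sound (2): the sound comes from a generator physically present in the location, so diegetic.
Sound (3): the earpiece is a real device on Saoirse's head — source music, so diegetic.
(4) machinery is part of the location's real environment → diegetic.
So 3 of the 4 are diegetic: (2), (3), (4).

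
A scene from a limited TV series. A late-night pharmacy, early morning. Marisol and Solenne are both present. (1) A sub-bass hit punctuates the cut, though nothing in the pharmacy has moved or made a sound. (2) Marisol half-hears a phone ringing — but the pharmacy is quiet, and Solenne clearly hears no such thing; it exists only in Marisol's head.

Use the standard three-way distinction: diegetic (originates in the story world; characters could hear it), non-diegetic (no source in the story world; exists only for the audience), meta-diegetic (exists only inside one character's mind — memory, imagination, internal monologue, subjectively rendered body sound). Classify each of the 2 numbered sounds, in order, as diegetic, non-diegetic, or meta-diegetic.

non-diegetic, meta-diegetic

Sound (1): nothing in the scene produces it; it's an accent added for the audience, so non-diegetic.
(2) is meta-diegetic: subjective to Marisol: the pharmacy is silent and Solenne hears nothing.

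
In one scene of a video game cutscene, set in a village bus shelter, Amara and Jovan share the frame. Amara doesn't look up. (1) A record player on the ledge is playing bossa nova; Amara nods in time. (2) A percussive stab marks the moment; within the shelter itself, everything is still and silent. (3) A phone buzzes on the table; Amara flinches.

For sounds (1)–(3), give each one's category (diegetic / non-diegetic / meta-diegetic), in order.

(1) a record player is a physical source in the scene and Amara reacts to it → diegetic.
Sound (2): it's a sound-design accent with no in-world source; no one in the scene can hear it, so non-diegetic.
(3) the sound comes from a phone physically present in the location → diegetic.

diegetic, non-diegetic, diegetic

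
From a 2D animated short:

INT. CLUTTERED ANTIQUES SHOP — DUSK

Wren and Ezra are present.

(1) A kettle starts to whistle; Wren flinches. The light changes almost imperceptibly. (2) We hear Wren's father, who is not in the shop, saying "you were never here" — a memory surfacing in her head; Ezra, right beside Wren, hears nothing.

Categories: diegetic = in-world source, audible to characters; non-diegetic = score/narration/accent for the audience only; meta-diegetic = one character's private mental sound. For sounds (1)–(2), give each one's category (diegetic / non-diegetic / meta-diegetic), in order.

Sound (1): an in-world source (a kettle); characters could hear it, so diegetic.
(2) a remembered line, private to Wren — not present in the room, not audible to Ezra → meta-diegetic.

diegetic, meta-diegetic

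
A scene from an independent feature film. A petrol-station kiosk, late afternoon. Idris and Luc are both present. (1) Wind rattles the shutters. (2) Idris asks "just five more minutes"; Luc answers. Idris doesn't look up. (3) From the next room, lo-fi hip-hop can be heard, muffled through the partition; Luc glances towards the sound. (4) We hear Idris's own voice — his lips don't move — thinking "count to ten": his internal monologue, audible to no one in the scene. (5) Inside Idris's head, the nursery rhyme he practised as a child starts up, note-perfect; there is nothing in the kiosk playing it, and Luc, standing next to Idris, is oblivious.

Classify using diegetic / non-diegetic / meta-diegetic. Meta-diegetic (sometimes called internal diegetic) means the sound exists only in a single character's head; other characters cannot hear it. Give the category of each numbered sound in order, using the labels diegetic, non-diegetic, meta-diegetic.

(1) wind is part of the location's real environment → diegetic.
(2) is diegetic: Idris is a character speaking aloud in the scene.
Sound (3): the music has an off-screen but real-world source and a character hears it, so diegetic.
(4) is meta-diegetic: internal monologue — inside Idris's mind, not spoken into the scene.
(5) is meta-diegetic: the music is a memory playing inside Idris's mind alone; no real-world source, Luc can't hear it.

diegetic, diegetic, diegetic, meta-diegetic, meta-diegetic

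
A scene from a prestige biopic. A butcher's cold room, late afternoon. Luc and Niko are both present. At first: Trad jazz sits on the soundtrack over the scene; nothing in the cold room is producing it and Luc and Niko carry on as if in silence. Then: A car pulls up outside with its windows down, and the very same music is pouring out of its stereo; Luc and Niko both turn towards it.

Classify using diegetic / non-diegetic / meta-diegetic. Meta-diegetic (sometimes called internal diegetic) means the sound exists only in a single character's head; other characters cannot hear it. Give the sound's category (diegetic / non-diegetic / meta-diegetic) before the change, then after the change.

non-diegetic, diegetic

Before the change: no in-world source exists and no character can hear it — underscore → non-diegetic.
After the change: the car stereo is now a real source in the story world and the characters hear it → diegetic.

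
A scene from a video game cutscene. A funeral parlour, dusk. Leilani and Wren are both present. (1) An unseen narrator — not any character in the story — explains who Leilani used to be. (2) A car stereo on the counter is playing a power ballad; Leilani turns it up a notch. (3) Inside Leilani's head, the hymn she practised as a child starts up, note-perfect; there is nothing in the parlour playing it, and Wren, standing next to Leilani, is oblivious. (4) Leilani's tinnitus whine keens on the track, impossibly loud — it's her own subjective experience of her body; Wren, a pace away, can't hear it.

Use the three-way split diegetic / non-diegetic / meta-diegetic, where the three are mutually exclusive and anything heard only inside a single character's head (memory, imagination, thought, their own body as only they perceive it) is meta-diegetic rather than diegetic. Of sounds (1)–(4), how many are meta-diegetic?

2

(1) the narrator exists outside the story world, addressing only the audience → non-diegetic.
Sound (2): the music comes from an on-screen device that Leilani responds to, so diegetic.
Sound (3): the music is a memory playing inside Leilani's mind alone; no real-world source, Wren can't hear it, so meta-diegetic.
Sound (4): it's Leilani's internal bodily sensation rendered as sound; only Leilani 'hears' it, so meta-diegetic.
So 2 of the 4 are meta-diegetic: (3), (4).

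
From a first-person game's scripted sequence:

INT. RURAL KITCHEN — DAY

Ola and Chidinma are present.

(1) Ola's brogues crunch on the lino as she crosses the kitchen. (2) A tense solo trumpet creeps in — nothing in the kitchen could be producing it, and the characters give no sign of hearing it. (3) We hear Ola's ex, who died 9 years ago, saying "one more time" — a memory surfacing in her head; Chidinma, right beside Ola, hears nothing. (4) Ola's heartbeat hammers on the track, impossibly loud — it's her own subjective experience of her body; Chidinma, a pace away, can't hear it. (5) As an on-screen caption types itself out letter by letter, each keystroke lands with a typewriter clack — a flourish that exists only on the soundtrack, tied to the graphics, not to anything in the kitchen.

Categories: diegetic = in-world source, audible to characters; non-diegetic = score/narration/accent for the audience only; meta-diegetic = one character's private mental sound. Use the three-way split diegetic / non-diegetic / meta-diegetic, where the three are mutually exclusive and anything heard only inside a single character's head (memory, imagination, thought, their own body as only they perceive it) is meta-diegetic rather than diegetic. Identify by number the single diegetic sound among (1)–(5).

(1) a character's body making contact with the set — an in-world sound → diegetic.
(2) score with no on-screen or off-screen source; it exists for the audience alone → non-diegetic.
Sound (3): the voice is a memory playing only inside Ola's mind; Chidinma can't hear it, so meta-diegetic.
(4) is meta-diegetic: it's Ola's internal bodily sensation rendered as sound; only Ola 'hears' it.
Sound (5): it accompanies on-screen graphics, not anything inside the story world, so non-diegetic.
Only (1) is diegetic.

1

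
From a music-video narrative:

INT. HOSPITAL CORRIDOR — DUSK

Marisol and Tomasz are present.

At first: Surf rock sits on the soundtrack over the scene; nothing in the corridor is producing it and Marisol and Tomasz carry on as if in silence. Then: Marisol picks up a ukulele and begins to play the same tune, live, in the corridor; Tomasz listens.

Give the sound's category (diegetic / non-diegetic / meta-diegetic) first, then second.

First: no in-world source exists and no character can hear it — underscore → non-diegetic.
Second: a ukulele is now a real source in the story world and the characters hear it → diegetic.

non-diegetic, diegetic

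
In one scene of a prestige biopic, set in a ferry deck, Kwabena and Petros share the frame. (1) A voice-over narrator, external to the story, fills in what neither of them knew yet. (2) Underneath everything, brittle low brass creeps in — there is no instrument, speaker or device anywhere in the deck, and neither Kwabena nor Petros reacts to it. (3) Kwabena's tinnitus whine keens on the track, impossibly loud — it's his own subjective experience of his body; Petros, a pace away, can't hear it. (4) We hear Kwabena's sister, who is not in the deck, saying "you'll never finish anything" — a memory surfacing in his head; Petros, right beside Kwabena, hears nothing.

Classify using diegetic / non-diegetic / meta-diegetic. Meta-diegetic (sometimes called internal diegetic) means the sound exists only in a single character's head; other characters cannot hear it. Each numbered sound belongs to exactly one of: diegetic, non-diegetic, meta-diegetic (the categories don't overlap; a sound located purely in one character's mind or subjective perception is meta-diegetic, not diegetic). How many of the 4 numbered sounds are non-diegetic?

(1) is non-diegetic: external voice-over — not a character, not heard by anyone in the scene.
(2) is non-diegetic: score with no on-screen or off-screen source; it exists for the audience alone.
Sound (3): point-of-audition from inside Kwabena's body; not a sound in the room, so meta-diegetic.
(4) is meta-diegetic: the voice is a memory playing only inside Kwabena's mind; Petros can't hear it.
Non-diegetic: (1), (2) — that's 2.

2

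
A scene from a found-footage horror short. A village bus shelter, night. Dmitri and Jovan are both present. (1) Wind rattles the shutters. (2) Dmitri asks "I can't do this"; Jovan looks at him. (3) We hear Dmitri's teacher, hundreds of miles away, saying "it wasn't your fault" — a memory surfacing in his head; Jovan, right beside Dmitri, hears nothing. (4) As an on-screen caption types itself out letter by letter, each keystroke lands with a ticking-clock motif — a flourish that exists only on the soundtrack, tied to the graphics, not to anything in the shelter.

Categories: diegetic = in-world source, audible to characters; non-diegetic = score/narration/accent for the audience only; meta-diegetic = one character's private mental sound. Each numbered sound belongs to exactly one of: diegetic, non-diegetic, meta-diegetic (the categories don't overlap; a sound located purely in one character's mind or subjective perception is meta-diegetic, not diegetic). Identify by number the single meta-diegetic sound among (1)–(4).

3

(1) is diegetic: ambient/room sound belonging to the story's physical space.
Sound (2): on-screen dialogue — Dmitri speaks and Jovan is there to hear, so diegetic.
(3) the voice is a memory playing only inside Dmitri's mind; Jovan can't hear it → meta-diegetic.
(4) is non-diegetic: sound married to a title/caption — outside the diegesis by definition.
Only (3) is meta-diegetic.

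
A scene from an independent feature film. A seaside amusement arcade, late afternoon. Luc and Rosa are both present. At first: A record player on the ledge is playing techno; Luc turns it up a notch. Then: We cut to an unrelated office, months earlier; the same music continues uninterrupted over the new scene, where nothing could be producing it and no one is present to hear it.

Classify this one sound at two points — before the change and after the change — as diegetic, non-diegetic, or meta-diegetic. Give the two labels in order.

diegetic, non-diegetic

Before the change: a record player is a real in-scene source and Luc reacts to it → diegetic.
After the change: there is no longer any in-world source and no one can hear it — it has become underscore → non-diegetic.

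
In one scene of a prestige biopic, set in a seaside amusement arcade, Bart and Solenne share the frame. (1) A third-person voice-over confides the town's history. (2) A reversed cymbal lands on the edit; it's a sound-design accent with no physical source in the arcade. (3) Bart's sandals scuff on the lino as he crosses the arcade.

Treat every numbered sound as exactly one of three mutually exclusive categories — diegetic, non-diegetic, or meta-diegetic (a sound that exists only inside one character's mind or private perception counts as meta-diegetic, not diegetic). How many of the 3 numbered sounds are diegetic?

1

(1) commentary laid over the scene from outside the fiction → non-diegetic.
Sound (2): nothing in the scene produces it; it's an accent added for the audience, so non-diegetic.
Sound (3): it's the physical sound of Bart moving in the space, so diegetic.
So 1 of the 3 is diegetic: (3).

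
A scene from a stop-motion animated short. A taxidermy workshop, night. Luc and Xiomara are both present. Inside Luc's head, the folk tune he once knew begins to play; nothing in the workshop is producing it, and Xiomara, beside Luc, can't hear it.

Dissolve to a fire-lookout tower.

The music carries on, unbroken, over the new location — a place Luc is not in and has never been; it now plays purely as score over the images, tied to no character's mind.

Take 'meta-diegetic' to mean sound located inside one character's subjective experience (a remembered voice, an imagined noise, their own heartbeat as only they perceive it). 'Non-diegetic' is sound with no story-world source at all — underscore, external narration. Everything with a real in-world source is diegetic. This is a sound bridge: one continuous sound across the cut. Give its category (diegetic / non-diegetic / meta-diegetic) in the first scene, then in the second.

meta-diegetic, non-diegetic

Scene one: the music exists only inside Luc's mind; Xiomara can't hear it → meta-diegetic.
Scene two: it's detached from Luc entirely and plays over unrelated images with no in-world source — conventional underscore → non-diegetic.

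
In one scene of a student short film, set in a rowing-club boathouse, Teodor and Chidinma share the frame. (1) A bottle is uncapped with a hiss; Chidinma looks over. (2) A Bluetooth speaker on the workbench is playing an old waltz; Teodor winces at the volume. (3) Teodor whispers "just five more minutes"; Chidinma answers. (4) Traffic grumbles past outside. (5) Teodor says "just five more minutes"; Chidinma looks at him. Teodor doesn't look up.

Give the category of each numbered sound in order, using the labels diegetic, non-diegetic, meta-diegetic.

(1) is diegetic: the sound comes from a bottle physically present in the location.
(2) a Bluetooth speaker is a physical source in the scene and Teodor reacts to it → diegetic.
Sound (3): on-screen dialogue — Teodor speaks and Chidinma is there to hear, so diegetic.
(4) is diegetic: it's the actual ambient sound of the location.
(5) is diegetic: spoken by a character present in the story world.

diegetic, diegetic, diegetic, diegetic, diegetic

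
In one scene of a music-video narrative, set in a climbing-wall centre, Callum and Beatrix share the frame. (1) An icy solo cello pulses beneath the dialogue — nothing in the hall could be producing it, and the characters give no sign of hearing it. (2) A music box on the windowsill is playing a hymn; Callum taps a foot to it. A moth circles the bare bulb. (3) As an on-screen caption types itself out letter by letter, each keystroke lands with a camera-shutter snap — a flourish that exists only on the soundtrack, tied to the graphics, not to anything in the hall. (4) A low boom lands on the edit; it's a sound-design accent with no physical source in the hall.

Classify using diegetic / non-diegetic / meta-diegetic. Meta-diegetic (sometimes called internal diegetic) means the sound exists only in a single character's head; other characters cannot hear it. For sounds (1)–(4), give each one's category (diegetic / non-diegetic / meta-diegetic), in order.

(1) it has no source in the story world and no character can hear it — it's underscore → non-diegetic.
(2) source music from a music box, which exists in the story world → diegetic.
(3) is non-diegetic: it accompanies on-screen graphics, not anything inside the story world.
(4) is non-diegetic: an editorial stinger — it belongs to the cut, not the story world.

non-diegetic, diegetic, non-diegetic, non-diegetic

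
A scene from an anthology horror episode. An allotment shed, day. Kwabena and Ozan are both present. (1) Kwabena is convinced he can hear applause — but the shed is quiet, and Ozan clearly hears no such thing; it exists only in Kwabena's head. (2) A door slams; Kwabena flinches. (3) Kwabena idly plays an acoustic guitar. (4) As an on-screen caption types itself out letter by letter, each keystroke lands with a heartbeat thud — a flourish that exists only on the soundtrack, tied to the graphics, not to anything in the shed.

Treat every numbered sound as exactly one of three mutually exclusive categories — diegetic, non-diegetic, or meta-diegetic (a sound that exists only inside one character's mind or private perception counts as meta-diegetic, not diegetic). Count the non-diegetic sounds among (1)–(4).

Sound (1): the sound is imagined by Kwabena; nothing in the story world is producing it and Ozan can't hear it, so meta-diegetic.
(2) is diegetic: the sound comes from a door physically present in the location.
(3) is diegetic: Kwabena is producing the music live, in the story world.
Sound (4): sound married to a title/caption — outside the diegesis by definition, so non-diegetic.
Non-diegetic: (4) — that's 1.

1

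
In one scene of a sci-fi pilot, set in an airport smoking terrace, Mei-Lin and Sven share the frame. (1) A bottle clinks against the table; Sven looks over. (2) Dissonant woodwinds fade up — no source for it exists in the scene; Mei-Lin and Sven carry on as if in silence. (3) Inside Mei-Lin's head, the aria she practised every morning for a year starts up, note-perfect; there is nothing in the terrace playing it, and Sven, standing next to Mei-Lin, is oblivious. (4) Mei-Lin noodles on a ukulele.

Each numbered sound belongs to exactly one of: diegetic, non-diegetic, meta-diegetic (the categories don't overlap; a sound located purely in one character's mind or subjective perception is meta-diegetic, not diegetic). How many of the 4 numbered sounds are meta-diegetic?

(1) is diegetic: an in-world source (a bottle); characters could hear it.
(2) is non-diegetic: nothing in the terrace produces it and the characters don't hear it — pure soundtrack.
(3) is meta-diegetic: the music is a memory playing inside Mei-Lin's mind alone; no real-world source, Sven can't hear it.
Sound (4): Mei-Lin is producing the music live, in the story world, so diegetic.
So 1 of the 4 is meta-diegetic: (3).

1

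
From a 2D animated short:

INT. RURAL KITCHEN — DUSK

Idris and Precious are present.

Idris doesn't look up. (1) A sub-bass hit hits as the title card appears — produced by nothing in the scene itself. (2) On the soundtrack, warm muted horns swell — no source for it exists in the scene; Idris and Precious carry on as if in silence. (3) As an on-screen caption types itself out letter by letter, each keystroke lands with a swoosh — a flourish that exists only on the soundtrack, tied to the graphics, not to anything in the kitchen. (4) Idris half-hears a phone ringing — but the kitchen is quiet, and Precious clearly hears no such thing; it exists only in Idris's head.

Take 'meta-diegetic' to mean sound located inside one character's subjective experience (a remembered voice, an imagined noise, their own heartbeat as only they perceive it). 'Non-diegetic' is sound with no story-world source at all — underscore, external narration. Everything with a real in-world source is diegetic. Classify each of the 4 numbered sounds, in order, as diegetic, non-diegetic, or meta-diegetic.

(1) it's a sound-design accent with no in-world source; no one in the scene can hear it → non-diegetic.
(2) is non-diegetic: it has no source in the story world and no character can hear it — it's underscore.
Sound (3): it accompanies on-screen graphics, not anything inside the story world, so non-diegetic.
Sound (4): subjective to Idris: the kitchen is silent and Precious hears nothing, so meta-diegetic.

non-diegetic, non-diegetic, non-diegetic, meta-diegetic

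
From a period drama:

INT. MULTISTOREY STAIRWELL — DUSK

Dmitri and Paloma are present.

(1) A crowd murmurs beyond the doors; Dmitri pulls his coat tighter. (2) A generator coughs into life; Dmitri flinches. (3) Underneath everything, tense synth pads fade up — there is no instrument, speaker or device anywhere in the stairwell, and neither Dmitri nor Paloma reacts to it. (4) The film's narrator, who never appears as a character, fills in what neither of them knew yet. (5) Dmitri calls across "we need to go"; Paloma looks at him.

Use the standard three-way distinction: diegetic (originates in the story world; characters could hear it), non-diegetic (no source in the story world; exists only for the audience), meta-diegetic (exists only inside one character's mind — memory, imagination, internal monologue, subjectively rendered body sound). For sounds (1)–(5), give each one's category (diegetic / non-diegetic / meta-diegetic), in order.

diegetic, diegetic, non-diegetic, non-diegetic, diegetic

Sound (1): a crowd is part of the location's real environment, so diegetic.
Sound (2): the sound comes from a generator physically present in the location, so diegetic.
(3) is non-diegetic: it has no source in the story world and no character can hear it — it's underscore.
(4) is non-diegetic: external voice-over — not a character, not heard by anyone in the scene.
(5) is diegetic: spoken by a character present in the story world.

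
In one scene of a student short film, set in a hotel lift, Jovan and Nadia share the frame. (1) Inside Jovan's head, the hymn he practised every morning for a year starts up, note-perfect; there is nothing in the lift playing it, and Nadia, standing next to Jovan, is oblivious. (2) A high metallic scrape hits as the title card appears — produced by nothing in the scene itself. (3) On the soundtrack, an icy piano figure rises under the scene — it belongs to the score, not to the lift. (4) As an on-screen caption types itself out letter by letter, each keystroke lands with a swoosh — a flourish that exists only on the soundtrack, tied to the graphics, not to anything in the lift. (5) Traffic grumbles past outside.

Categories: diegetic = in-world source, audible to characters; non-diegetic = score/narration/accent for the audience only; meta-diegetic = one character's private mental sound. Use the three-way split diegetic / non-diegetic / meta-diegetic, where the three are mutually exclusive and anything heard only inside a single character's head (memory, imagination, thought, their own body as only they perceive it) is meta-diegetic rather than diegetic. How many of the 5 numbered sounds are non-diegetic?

Sound (1): it lives in Jovan's subjectivity, not in the lift, so meta-diegetic.
Sound (2): it's a sound-design accent with no in-world source; no one in the scene can hear it, so non-diegetic.
(3) is non-diegetic: nothing in the lift produces it and the characters don't hear it — pure soundtrack.
(4) sound married to a title/caption — outside the diegesis by definition → non-diegetic.
(5) is diegetic: ambient/room sound belonging to the story's physical space.
So 3 of the 5 are non-diegetic: (2), (3), (4).

3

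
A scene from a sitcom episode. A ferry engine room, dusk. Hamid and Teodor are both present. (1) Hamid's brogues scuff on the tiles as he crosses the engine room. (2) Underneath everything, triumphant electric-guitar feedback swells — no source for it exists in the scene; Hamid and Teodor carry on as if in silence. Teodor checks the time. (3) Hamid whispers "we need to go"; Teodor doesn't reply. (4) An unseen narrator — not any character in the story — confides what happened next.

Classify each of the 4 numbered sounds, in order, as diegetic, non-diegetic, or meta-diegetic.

(1) Hamid's footsteps are produced in the story world → diegetic.
Sound (2): score with no on-screen or off-screen source; it exists for the audience alone, so non-diegetic.
(3) is diegetic: Hamid is a character speaking aloud in the scene.
Sound (4): external voice-over — not a character, not heard by anyone in the scene, so non-diegetic.

diegetic, non-diegetic, diegetic, non-diegetic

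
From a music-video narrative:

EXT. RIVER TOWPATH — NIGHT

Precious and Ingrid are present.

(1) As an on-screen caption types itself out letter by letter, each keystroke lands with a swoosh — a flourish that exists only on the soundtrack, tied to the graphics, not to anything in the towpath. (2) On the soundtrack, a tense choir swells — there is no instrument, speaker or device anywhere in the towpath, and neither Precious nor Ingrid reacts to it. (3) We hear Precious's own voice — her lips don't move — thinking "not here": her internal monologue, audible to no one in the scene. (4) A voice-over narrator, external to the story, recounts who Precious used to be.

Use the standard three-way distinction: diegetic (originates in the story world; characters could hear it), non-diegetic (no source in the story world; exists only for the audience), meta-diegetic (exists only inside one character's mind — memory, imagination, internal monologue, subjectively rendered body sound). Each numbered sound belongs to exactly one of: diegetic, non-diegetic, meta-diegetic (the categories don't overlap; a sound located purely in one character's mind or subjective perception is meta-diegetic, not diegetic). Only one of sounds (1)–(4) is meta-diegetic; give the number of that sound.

3

(1) is non-diegetic: sound married to a title/caption — outside the diegesis by definition.
(2) is non-diegetic: nothing in the towpath produces it and the characters don't hear it — pure soundtrack.
Sound (3): it's Precious's unspoken thought, heard only by the audience via her subjectivity, so meta-diegetic.
Sound (4): external voice-over — not a character, not heard by anyone in the scene, so non-diegetic.
Only (3) is meta-diegetic.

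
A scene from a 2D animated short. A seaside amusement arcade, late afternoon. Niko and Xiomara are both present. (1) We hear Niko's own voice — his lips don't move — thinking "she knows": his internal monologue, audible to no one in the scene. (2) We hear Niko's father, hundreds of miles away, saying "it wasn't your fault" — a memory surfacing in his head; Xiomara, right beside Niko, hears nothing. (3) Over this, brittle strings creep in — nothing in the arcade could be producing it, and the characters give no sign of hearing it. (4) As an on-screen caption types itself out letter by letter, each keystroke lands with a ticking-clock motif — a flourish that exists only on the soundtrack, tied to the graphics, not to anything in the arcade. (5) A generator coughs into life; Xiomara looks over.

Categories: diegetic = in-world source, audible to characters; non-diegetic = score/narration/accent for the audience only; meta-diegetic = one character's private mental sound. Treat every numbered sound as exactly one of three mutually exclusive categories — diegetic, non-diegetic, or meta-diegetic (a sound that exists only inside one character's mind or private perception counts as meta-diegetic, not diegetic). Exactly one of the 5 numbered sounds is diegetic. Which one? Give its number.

5

Sound (1): it's Niko's unspoken thought, heard only by the audience via his subjectivity, so meta-diegetic.
(2) it's Niko's recollection rendered as sound; the other character can't hear it → meta-diegetic.
Sound (3): score with no on-screen or off-screen source; it exists for the audience alone, so non-diegetic.
(4) the caption isn't part of the story world, so neither is the sound tied to it → non-diegetic.
(5) is diegetic: the sound comes from a generator physically present in the location.
Only (5) is diegetic.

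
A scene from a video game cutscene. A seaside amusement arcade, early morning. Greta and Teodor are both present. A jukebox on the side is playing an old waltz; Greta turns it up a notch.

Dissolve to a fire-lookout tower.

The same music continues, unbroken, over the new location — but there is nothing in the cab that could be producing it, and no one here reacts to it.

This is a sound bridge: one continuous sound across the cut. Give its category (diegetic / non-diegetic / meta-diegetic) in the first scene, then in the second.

Scene one: a jukebox is an on-screen source and Greta reacts to it → diegetic.
Scene two: there is no source in the cab and no one hears it — it's now underscore → non-diegetic.

diegetic, non-diegetic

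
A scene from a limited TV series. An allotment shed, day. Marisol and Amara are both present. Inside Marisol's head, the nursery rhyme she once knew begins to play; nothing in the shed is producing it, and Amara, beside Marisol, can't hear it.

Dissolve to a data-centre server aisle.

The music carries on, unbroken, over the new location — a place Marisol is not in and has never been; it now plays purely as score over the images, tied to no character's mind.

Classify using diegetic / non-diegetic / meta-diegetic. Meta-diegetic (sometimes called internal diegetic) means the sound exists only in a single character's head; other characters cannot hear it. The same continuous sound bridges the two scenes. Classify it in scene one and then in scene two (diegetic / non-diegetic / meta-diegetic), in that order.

meta-diegetic, non-diegetic

Scene one: the music exists only inside Marisol's mind; Amara can't hear it → meta-diegetic.
Scene two: it's detached from Marisol entirely and plays over unrelated images with no in-world source — conventional underscore → non-diegetic.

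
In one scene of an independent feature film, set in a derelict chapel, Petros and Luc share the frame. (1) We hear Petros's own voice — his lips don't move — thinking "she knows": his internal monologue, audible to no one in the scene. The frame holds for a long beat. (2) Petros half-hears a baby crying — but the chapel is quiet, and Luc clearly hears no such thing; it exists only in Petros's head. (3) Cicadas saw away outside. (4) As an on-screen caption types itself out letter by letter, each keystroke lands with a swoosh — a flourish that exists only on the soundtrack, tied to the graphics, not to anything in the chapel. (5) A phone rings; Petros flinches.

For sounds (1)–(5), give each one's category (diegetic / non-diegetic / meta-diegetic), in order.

meta-diegetic, meta-diegetic, diegetic, non-diegetic, diegetic

(1) it's Petros's unspoken thought, heard only by the audience via his subjectivity → meta-diegetic.
(2) is meta-diegetic: the sound is imagined by Petros; nothing in the story world is producing it and Luc can't hear it.
(3) is diegetic: it's the actual ambient sound of the location.
Sound (4): the caption isn't part of the story world, so neither is the sound tied to it, so non-diegetic.
(5) the sound comes from a phone physically present in the location → diegetic.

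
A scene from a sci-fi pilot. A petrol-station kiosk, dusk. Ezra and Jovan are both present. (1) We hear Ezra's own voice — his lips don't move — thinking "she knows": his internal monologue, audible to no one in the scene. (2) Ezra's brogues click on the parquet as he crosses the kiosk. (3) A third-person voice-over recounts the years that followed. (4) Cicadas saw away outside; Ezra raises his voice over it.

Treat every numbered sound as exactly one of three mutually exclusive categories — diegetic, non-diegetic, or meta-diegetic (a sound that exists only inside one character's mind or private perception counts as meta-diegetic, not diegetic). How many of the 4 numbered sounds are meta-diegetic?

1

Sound (1): it's Ezra's unspoken thought, heard only by the audience via his subjectivity, so meta-diegetic.
(2) is diegetic: it's the physical sound of Ezra moving in the space.
(3) the narrator exists outside the story world, addressing only the audience → non-diegetic.
(4) is diegetic: cicadas is part of the location's real environment.
Meta-diegetic: (1) — that's 1.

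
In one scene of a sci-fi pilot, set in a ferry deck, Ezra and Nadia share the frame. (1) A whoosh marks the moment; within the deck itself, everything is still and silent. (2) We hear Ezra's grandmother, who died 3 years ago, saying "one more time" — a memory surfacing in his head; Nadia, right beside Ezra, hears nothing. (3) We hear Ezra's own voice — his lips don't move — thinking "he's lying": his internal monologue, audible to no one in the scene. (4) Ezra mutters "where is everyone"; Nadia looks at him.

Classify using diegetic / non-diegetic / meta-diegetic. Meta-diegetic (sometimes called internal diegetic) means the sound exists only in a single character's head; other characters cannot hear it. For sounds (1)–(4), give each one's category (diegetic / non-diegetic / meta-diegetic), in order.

non-diegetic, meta-diegetic, meta-diegetic, diegetic

Sound (1): an editorial stinger — it belongs to the cut, not the story world, so non-diegetic.
(2) it's Ezra's recollection rendered as sound; the other character can't hear it → meta-diegetic.
(3) Ezra's thought-voice: a private mental sound no other character can hear → meta-diegetic.
(4) spoken by a character present in the story world → diegetic.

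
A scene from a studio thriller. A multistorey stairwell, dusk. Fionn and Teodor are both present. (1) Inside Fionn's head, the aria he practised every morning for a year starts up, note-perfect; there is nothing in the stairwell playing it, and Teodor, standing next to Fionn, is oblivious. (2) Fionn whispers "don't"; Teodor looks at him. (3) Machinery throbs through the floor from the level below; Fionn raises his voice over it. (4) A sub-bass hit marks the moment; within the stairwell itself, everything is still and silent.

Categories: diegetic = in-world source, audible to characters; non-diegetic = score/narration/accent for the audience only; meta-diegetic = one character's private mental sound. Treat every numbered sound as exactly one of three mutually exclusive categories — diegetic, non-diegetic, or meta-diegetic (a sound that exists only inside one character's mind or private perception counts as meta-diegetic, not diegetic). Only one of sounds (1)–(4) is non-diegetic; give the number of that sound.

(1) it lives in Fionn's subjectivity, not in the stairwell → meta-diegetic.
(2) Fionn is a character speaking aloud in the scene → diegetic.
(3) machinery is part of the location's real environment → diegetic.
(4) is non-diegetic: an editorial stinger — it belongs to the cut, not the story world.
Only (4) is non-diegetic.

4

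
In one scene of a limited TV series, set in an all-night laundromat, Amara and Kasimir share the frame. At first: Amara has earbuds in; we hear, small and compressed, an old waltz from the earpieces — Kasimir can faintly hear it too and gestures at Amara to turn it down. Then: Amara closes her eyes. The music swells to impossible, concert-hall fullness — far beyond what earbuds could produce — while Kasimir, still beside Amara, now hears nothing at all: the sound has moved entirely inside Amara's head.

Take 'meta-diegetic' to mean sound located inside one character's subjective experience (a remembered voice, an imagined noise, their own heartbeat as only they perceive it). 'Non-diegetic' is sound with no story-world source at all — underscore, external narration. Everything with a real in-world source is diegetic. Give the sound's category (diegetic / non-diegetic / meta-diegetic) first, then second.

First: the earbuds are a physical source both characters can hear → diegetic.
Second: the music now exists only as Amara's subjective experience; Kasimir can no longer hear it → meta-diegetic.

diegetic, meta-diegetic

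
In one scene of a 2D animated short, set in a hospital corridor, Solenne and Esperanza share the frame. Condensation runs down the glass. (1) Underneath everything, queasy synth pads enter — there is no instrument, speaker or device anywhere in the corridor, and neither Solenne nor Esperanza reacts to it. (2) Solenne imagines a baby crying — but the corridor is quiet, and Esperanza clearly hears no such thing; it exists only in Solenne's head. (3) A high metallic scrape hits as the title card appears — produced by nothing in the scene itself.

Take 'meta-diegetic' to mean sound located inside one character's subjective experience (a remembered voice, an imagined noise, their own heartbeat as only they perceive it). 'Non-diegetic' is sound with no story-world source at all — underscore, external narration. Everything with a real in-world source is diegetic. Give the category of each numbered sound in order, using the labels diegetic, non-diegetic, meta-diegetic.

non-diegetic, meta-diegetic, non-diegetic

Sound (1): it has no source in the story world and no character can hear it — it's underscore, so non-diegetic.
Sound (2): the sound is imagined by Solenne; nothing in the story world is producing it and Esperanza can't hear it, so meta-diegetic.
(3) is non-diegetic: an editorial stinger — it belongs to the cut, not the story world.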